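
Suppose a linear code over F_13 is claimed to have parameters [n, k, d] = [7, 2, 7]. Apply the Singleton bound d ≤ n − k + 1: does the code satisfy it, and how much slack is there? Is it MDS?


Singleton RHS = n − k + 1 = 6, slack = -1, bound violated (no such code; not MDS).

Singleton bound: d ≤ n − k + 1.
Here n = 7, k = 2, so n − k + 1 = 6.
Given d = 7, check d ≤ 6: NO.
Slack = (n − k + 1) − d = -1.
The slack is negative: d = 7 exceeds n − k + 1 = 6 by 1, so the Singleton bound is violated and no linear [7, 2, 7]_13 code can exist. In particular it is not MDS (MDS requires d = n − k + 1 exactly).
Description: the claimed parameters are [7, 2, 7]_13; such a code would be impossible (violates the Singleton bound).


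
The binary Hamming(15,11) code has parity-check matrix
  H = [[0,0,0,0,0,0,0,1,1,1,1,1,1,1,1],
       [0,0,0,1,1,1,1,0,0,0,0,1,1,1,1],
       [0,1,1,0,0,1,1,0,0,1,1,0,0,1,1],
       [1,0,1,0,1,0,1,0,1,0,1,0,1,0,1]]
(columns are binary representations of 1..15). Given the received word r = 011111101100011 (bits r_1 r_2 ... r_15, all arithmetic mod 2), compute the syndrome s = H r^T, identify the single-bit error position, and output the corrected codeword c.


s = (0, 0, 1, 1)^T, error position = 3, corrected codeword c = 010111101100011

Compute s = H r^T mod 2 one row at a time:
  s_1 = 0 + 1 + 1 + 0 + 0 + 0 + 1 + 1 = 4 ≡ 0 (mod 2).
  s_2 = 1 + 1 + 1 + 1 + 0 + 0 + 1 + 1 = 6 ≡ 0 (mod 2).
  s_3 = 1 + 1 + 1 + 1 + 1 + 0 + 1 + 1 = 7 ≡ 1 (mod 2).
  s_4 = 0 + 1 + 1 + 1 + 1 + 0 + 0 + 1 = 5 ≡ 1 (mod 2).
s = (0, 0, 1, 1)^T — this equals column 3 of H (binary 0011), so error is at position 3.
Correct: flip bit 3 of r = 011111101100011 to get c = 010111101100011.


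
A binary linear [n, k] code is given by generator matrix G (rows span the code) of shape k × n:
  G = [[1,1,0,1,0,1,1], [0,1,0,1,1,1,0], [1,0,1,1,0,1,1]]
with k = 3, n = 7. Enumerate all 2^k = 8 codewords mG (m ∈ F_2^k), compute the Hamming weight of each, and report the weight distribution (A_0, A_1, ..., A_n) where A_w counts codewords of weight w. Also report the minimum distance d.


Weight distribution: A_0 = 1, A_2 = 1, A_3 = 1, A_4 = 2, A_5 = 3. Minimum distance d = 2.

Enumerate all 2^3 = 8 messages m ∈ F_2^3.
For each, compute codeword c = mG in F_2^7, then tally its weight.
  m = 000 → c = 0000000, weight = 0.
  m = 100 → c = 1101011, weight = 5.
  m = 010 → c = 0101110, weight = 4.
  m = 110 → c = 1000101, weight = 3.
  m = 001 → c = 1011011, weight = 5.
  m = 101 → c = 0110000, weight = 2.
  m = 011 → c = 1110101, weight = 5.
  m = 111 → c = 0011110, weight = 4.
Tally weights:
  weight 0: 1 codewords.
  weight 2: 1 codewords.
  weight 3: 1 codewords.
  weight 4: 2 codewords.
  weight 5: 3 codewords.
Minimum distance d = smallest w > 0 with A_w > 0 = 2.
Sanity: Σ A_w = 8 = 2^3 = 8 ✓.


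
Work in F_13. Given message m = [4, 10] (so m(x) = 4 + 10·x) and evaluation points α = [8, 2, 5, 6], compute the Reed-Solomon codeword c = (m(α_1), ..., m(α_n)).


c = [6, 11, 2, 12]

Message polynomial: m(x) = 4 + 10·x (mod 13).
For each evaluation point α_i, compute m(α_i) mod 13:
  α_1 = 8: Horner steps 10 → 6, so m(8) = 6.
  α_2 = 2: Horner steps 10 → 11, so m(2) = 11.
  α_3 = 5: Horner steps 10 → 2, so m(5) = 2.
  α_4 = 6: Horner steps 10 → 12, so m(6) = 12.
Codeword c = [6, 11, 2, 12] ∈ F_13^4.


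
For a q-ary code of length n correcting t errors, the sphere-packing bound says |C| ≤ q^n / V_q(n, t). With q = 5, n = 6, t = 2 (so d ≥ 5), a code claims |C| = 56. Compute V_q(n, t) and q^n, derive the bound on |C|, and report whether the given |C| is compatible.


V_q(n, t) = 265, q^n = 15625, Hamming bound = 58, |C| = 56 ≤ bound (satisfied).

Step 1: Compute V_q(n, t) = Σ_{j=0}^2 C(n, j) (q−1)^j.
  j = 0: C(6,0)·(4)^0 = 1·1 = 1.
  j = 1: C(6,1)·(4)^1 = 6·4 = 24.
  j = 2: C(6,2)·(4)^2 = 15·16 = 240.
  V_q(n, t) = 1 + 24 + 240 = 265.
Step 2: q^n = 5^6 = 15625.
Step 3: Hamming bound ⌊q^n / V_q(n,t)⌋ = ⌊15625/265⌋ = 58.
Step 4: Compare |C| = 56 to 58: satisfied.
The claimed |C| lies below the Hamming bound.


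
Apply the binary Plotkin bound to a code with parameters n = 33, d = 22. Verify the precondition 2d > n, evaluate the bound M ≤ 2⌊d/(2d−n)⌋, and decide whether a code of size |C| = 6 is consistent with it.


Plotkin bound M ≤ 4; given |C| = 6 > bound (violated).

Check applicability: 2d = 44, n = 33.
2d − n = 11 > 0, so Plotkin applies.
Compute d/(2d−n) = 22/11 ≈ 2.0000.
⌊d/(2d−n)⌋ = 2.
Plotkin bound: M ≤ 2·2 = 4.
Given |C| = 6, check: VIOLATED.
This |C| is above the Plotkin bound, so no binary code with n = 33, d = 22 and 6 codewords exists.


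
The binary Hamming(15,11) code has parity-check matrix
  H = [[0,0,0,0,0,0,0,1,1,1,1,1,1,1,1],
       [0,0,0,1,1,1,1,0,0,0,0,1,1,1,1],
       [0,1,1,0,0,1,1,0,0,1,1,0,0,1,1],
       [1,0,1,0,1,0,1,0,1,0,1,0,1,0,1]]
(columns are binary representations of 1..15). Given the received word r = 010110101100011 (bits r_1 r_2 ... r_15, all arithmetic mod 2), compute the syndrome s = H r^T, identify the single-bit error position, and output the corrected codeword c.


s = (0, 1, 1, 0)^T, error position = 6, corrected codeword c = 010111101100011

Compute s = H r^T mod 2 one row at a time:
  s_1 = 0 + 1 + 1 + 0 + 0 + 0 + 1 + 1 = 4 ≡ 0 (mod 2).
  s_2 = 1 + 1 + 0 + 1 + 0 + 0 + 1 + 1 = 5 ≡ 1 (mod 2).
  s_3 = 1 + 0 + 0 + 1 + 1 + 0 + 1 + 1 = 5 ≡ 1 (mod 2).
  s_4 = 0 + 0 + 1 + 1 + 1 + 0 + 0 + 1 = 4 ≡ 0 (mod 2).
s = (0, 1, 1, 0)^T — this equals column 6 of H (binary 0110), so error is at position 6.
Correct: flip bit 6 of r = 010110101100011 to get c = 010111101100011.


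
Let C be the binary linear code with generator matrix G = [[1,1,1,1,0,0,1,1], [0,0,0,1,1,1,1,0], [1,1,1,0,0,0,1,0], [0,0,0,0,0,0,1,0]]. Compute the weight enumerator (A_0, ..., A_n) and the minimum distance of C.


Weight distribution: A_0 = 1, A_1 = 1, A_2 = 1, A_3 = 4, A_4 = 3, A_5 = 1, A_6 = 3, A_7 = 2. Minimum distance d = 1.

Enumerate all 2^4 = 16 messages m ∈ F_2^4.
For each, compute codeword c = mG in F_2^8, then tally its weight.
  m = 0000 → c = 00000000, weight = 0.
  m = 1000 → c = 11110011, weight = 6.
  m = 0100 → c = 00011110, weight = 4.
  m = 1100 → c = 11101101, weight = 6.
  m = 0010 → c = 11100010, weight = 4.
  m = 1010 → c = 00010001, weight = 2.
  m = 0110 → c = 11111100, weight = 6.
  m = 1110 → c = 00001111, weight = 4.
  m = 0001 → c = 00000010, weight = 1.
  m = 1001 → c = 11110001, weight = 5.
  m = 0101 → c = 00011100, weight = 3.
  m = 1101 → c = 11101111, weight = 7.
  m = 0011 → c = 11100000, weight = 3.
  m = 1011 → c = 00010011, weight = 3.
  m = 0111 → c = 11111110, weight = 7.
  m = 1111 → c = 00001101, weight = 3.
Tally weights:
  weight 0: 1 codewords.
  weight 1: 1 codewords.
  weight 2: 1 codewords.
  weight 3: 4 codewords.
  weight 4: 3 codewords.
  weight 5: 1 codewords.
  weight 6: 3 codewords.
  weight 7: 2 codewords.
Minimum distance d = smallest w > 0 with A_w > 0 = 1.
Sanity: Σ A_w = 16 = 2^4 = 16 ✓.


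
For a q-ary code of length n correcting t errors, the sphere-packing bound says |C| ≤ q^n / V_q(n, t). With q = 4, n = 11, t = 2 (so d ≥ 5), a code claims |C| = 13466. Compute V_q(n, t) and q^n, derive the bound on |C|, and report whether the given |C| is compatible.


V_q(n, t) = 529, q^n = 4194304, Hamming bound = 7928, |C| = 13466 > bound (violated).

Step 1: Compute V_q(n, t) = Σ_{j=0}^2 C(n, j) (q−1)^j.
  j = 0: C(11,0)·(3)^0 = 1·1 = 1.
  j = 1: C(11,1)·(3)^1 = 11·3 = 33.
  j = 2: C(11,2)·(3)^2 = 55·9 = 495.
  V_q(n, t) = 1 + 33 + 495 = 529.
Step 2: q^n = 4^11 = 4194304.
Step 3: Hamming bound ⌊q^n / V_q(n,t)⌋ = ⌊4194304/529⌋ = 7928.
Step 4: Compare |C| = 13466 to 7928: violated.
The claimed |C| lies above the Hamming bound, so no 4-ary code of length 11 with d ≥ 5 can have 13466 codewords.


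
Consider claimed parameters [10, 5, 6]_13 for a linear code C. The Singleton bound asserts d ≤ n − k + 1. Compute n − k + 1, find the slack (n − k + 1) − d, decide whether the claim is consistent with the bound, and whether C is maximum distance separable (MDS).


Singleton RHS = n − k + 1 = 6, slack = 0, bound satisfied, MDS.

Singleton bound: d ≤ n − k + 1.
Here n = 10, k = 5, so n − k + 1 = 6.
Given d = 6, check d ≤ 6: YES.
Slack = (n − k + 1) − d = 0.
The code is MDS (slack = 0).
Description: the claimed parameters are [10, 5, 6]_13; such a code would be MDS (meets Singleton bound).


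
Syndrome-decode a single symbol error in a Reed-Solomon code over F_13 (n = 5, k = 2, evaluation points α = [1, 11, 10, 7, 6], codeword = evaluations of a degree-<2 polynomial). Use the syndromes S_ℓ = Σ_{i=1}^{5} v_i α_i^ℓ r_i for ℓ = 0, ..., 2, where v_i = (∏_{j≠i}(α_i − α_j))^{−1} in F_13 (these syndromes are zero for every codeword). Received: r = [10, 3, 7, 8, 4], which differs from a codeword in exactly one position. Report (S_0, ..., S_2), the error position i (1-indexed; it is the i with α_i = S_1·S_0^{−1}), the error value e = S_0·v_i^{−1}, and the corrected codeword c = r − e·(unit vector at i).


S = (1, 11, 4), error at position 2, error magnitude e = 5, c = [10, 11, 7, 8, 4].

Step 1: column multipliers v_i = (∏_{j≠i}(α_i − α_j))^{−1} mod 13.
  i = 1 (α = 1): (1−11)(1−10)(1−7)(1−6) = (−10)·(−9)·(−6)·(−5) = 2700 ≡ 9, so v_1 = 9^{−1} = 3 (mod 13).
  i = 2 (α = 11): (11−1)(11−10)(11−7)(11−6) = 10·1·4·5 = 200 ≡ 5, so v_2 = 5^{−1} = 8 (mod 13).
  i = 3 (α = 10): (10−1)(10−11)(10−7)(10−6) = 9·(−1)·3·4 = −108 ≡ 9, so v_3 = 9^{−1} = 3 (mod 13).
  i = 4 (α = 7): (7−1)(7−11)(7−10)(7−6) = 6·(−4)·(−3)·1 = 72 ≡ 7, so v_4 = 7^{−1} = 2 (mod 13).
  i = 5 (α = 6): (6−1)(6−11)(6−10)(6−7) = 5·(−5)·(−4)·(−1) = −100 ≡ 4, so v_5 = 4^{−1} = 10 (mod 13).
  v = [3, 8, 3, 2, 10].
Step 2: syndromes of r = [10, 3, 7, 8, 4] (all sums mod 13).
  S_0 = Σ v_i r_i = 3·10 + 8·3 + 3·7 + 2·8 + 10·4 = 131 ≡ 1.
  S_1 = Σ v_i α_i r_i = 3·1·10 + 8·11·3 + 3·10·7 + 2·7·8 + 10·6·4 = 856 ≡ 11.
  α_i^2 mod 13 = [1, 4, 9, 10, 10].
  S_2 = Σ v_i α_i^2 r_i = 3·1·10 + 8·4·3 + 3·9·7 + 2·10·8 + 10·10·4 = 875 ≡ 4.
  S = (1, 11, 4) ≠ 0, so r is not a codeword (an error is present).
Step 3: locate the error. For a single error e at position i, S_ℓ = v_i·e·α_i^ℓ, so α_err = S_1/S_0.
  S_0^{−1} = 1^{−1} = 1 (mod 13), so α_err = 11·1 = 11 ≡ 11 = α_2. Error position i = 2.
  Consistency check: S_2/S_1 = 4·6 = 24 ≡ 11 = α_err ✓ (single-error assumption holds).
Step 4: error magnitude e = S_0/v_2 = S_0·∏_{j≠2}(α_2 − α_j) = 1·5 = 5 ≡ 5 (mod 13).
Step 5: correct position 2: c_2 = r_2 − e = 3 − 5 ≡ 11 (mod 13). Hence c = [10, 11, 7, 8, 4].
  Check: interpolating c through the α_i gives m(x) = 6 + 4·x (degree < 2) with m(α_i) = c_i for every i, so c is indeed a codeword.


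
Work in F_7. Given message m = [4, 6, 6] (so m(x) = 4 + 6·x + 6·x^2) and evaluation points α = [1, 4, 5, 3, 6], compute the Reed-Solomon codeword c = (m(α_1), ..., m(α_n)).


c = [2, 5, 2, 6, 4]

Message polynomial: m(x) = 4 + 6·x + 6·x^2 (mod 7).
For each evaluation point α_i, compute m(α_i) mod 7:
  α_1 = 1: Horner steps 6 → 5 → 2, so m(1) = 2.
  α_2 = 4: Horner steps 6 → 2 → 5, so m(4) = 5.
  α_3 = 5: Horner steps 6 → 1 → 2, so m(5) = 2.
  α_4 = 3: Horner steps 6 → 3 → 6, so m(3) = 6.
  α_5 = 6: Horner steps 6 → 0 → 4, so m(6) = 4.
Codeword c = [2, 5, 2, 6, 4] ∈ F_7^5.


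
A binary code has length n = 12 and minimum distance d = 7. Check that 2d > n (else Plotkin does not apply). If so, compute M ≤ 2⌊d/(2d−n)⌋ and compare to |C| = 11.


Plotkin bound M ≤ 6; given |C| = 11 > bound (violated).

Check applicability: 2d = 14, n = 12.
2d − n = 2 > 0, so Plotkin applies.
Compute d/(2d−n) = 7/2 ≈ 3.5000.
⌊d/(2d−n)⌋ = 3.
Plotkin bound: M ≤ 2·3 = 6.
Given |C| = 11, check: VIOLATED.
This |C| is above the Plotkin bound, so no binary code with n = 12, d = 7 and 11 codewords exists.


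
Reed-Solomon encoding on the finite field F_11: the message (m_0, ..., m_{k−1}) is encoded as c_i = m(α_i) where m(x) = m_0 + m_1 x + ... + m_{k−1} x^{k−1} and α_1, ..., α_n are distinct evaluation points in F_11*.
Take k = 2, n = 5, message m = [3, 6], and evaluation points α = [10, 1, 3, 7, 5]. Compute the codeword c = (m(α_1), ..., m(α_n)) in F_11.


c = [8, 9, 10, 1, 0]

Message polynomial: m(x) = 3 + 6·x (mod 11).
For each evaluation point α_i, compute m(α_i) mod 11:
  α_1 = 10: Horner steps 6 → 8, so m(10) = 8.
  α_2 = 1: Horner steps 6 → 9, so m(1) = 9.
  α_3 = 3: Horner steps 6 → 10, so m(3) = 10.
  α_4 = 7: Horner steps 6 → 1, so m(7) = 1.
  α_5 = 5: Horner steps 6 → 0, so m(5) = 0.
Codeword c = [8, 9, 10, 1, 0] ∈ F_11^5.


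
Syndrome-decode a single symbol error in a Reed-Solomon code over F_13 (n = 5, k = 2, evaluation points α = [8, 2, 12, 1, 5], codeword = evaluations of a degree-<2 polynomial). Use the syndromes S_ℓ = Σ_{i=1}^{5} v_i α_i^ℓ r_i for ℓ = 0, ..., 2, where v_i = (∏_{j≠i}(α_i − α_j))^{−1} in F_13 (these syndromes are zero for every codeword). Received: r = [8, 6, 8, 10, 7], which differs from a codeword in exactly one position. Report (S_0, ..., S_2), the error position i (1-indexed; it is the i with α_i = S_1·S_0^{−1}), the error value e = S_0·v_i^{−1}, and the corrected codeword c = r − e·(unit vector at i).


S = (10, 3, 10), error at position 3, error magnitude e = 3, c = [8, 6, 5, 10, 7].

Step 1: column multipliers v_i = (∏_{j≠i}(α_i − α_j))^{−1} mod 13.
  i = 1 (α = 8): (8−2)(8−12)(8−1)(8−5) = 6·(−4)·7·3 = −504 ≡ 3, so v_1 = 3^{−1} = 9 (mod 13).
  i = 2 (α = 2): (2−8)(2−12)(2−1)(2−5) = (−6)·(−10)·1·(−3) = −180 ≡ 2, so v_2 = 2^{−1} = 7 (mod 13).
  i = 3 (α = 12): (12−8)(12−2)(12−1)(12−5) = 4·10·11·7 = 3080 ≡ 12, so v_3 = 12^{−1} = 12 (mod 13).
  i = 4 (α = 1): (1−8)(1−2)(1−12)(1−5) = (−7)·(−1)·(−11)·(−4) = 308 ≡ 9, so v_4 = 9^{−1} = 3 (mod 13).
  i = 5 (α = 5): (5−8)(5−2)(5−12)(5−1) = (−3)·3·(−7)·4 = 252 ≡ 5, so v_5 = 5^{−1} = 8 (mod 13).
  v = [9, 7, 12, 3, 8].
Step 2: syndromes of r = [8, 6, 8, 10, 7] (all sums mod 13).
  S_0 = Σ v_i r_i = 9·8 + 7·6 + 12·8 + 3·10 + 8·7 = 296 ≡ 10.
  S_1 = Σ v_i α_i r_i = 9·8·8 + 7·2·6 + 12·12·8 + 3·1·10 + 8·5·7 = 2122 ≡ 3.
  α_i^2 mod 13 = [12, 4, 1, 1, 12].
  S_2 = Σ v_i α_i^2 r_i = 9·12·8 + 7·4·6 + 12·1·8 + 3·1·10 + 8·12·7 = 1830 ≡ 10.
  S = (10, 3, 10) ≠ 0, so r is not a codeword (an error is present).
Step 3: locate the error. For a single error e at position i, S_ℓ = v_i·e·α_i^ℓ, so α_err = S_1/S_0.
  S_0^{−1} = 10^{−1} = 4 (mod 13), so α_err = 3·4 = 12 ≡ 12 = α_3. Error position i = 3.
  Consistency check: S_2/S_1 = 10·9 = 90 ≡ 12 = α_err ✓ (single-error assumption holds).
Step 4: error magnitude e = S_0/v_3 = S_0·∏_{j≠3}(α_3 − α_j) = 10·12 = 120 ≡ 3 (mod 13).
Step 5: correct position 3: c_3 = r_3 − e = 8 − 3 ≡ 5 (mod 13). Hence c = [8, 6, 5, 10, 7].
  Check: interpolating c through the α_i gives m(x) = 1 + 9·x (degree < 2) with m(α_i) = c_i for every i, so c is indeed a codeword.


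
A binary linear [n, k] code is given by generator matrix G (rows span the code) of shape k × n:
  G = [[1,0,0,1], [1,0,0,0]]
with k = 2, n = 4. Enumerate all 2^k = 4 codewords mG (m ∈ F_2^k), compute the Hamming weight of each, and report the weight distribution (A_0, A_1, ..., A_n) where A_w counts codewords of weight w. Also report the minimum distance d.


Weight distribution: A_0 = 1, A_1 = 2, A_2 = 1. Minimum distance d = 1.

Enumerate all 2^2 = 4 messages m ∈ F_2^2.
For each, compute codeword c = mG in F_2^4, then tally its weight.
  m = 00 → c = 0000, weight = 0.
  m = 10 → c = 1001, weight = 2.
  m = 01 → c = 1000, weight = 1.
  m = 11 → c = 0001, weight = 1.
Tally weights:
  weight 0: 1 codewords.
  weight 1: 2 codewords.
  weight 2: 1 codewords.
Minimum distance d = smallest w > 0 with A_w > 0 = 1.
Sanity: Σ A_w = 4 = 2^2 = 4 ✓.


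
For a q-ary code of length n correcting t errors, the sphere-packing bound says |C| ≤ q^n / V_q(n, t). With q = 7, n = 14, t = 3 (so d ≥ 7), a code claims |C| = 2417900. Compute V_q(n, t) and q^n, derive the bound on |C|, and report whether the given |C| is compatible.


V_q(n, t) = 81985, q^n = 678223072849, Hamming bound = 8272526, |C| = 2417900 ≤ bound (satisfied).

Step 1: Compute V_q(n, t) = Σ_{j=0}^3 C(n, j) (q−1)^j.
  j = 0: C(14,0)·(6)^0 = 1·1 = 1.
  j = 1: C(14,1)·(6)^1 = 14·6 = 84.
  j = 2: C(14,2)·(6)^2 = 91·36 = 3276.
  j = 3: C(14,3)·(6)^3 = 364·216 = 78624.
  V_q(n, t) = 1 + 84 + 3276 + 78624 = 81985.
Step 2: q^n = 7^14 = 678223072849.
Step 3: Hamming bound ⌊q^n / V_q(n,t)⌋ = ⌊678223072849/81985⌋ = 8272526.
Step 4: Compare |C| = 2417900 to 8272526: satisfied.
The claimed |C| lies below the Hamming bound.


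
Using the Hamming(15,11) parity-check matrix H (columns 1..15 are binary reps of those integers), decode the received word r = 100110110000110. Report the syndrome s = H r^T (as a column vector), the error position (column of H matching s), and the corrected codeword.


s = (1, 1, 0, 0)^T, error position = 12, corrected codeword c = 100110110001110

Compute s = H r^T mod 2 one row at a time:
  s_1 = 1 + 0 + 0 + 0 + 0 + 1 + 1 + 0 = 3 ≡ 1 (mod 2).
  s_2 = 1 + 1 + 0 + 1 + 0 + 1 + 1 + 0 = 5 ≡ 1 (mod 2).
  s_3 = 0 + 0 + 0 + 1 + 0 + 0 + 1 + 0 = 2 ≡ 0 (mod 2).
  s_4 = 1 + 0 + 1 + 1 + 0 + 0 + 1 + 0 = 4 ≡ 0 (mod 2).
s = (1, 1, 0, 0)^T — this equals column 12 of H (binary 1100), so error is at position 12.
Correct: flip bit 12 of r = 100110110000110 to get c = 100110110001110.


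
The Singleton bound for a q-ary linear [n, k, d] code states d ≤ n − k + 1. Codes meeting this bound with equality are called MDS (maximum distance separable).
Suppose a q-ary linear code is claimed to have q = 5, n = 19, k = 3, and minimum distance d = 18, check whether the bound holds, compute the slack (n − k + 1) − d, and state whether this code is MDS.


Singleton RHS = n − k + 1 = 17, slack = -1, bound violated (no such code; not MDS).

Singleton bound: d ≤ n − k + 1.
Here n = 19, k = 3, so n − k + 1 = 17.
Given d = 18, check d ≤ 17: NO.
Slack = (n − k + 1) − d = -1.
The slack is negative: d = 18 exceeds n − k + 1 = 17 by 1, so the Singleton bound is violated and no linear [19, 3, 18]_5 code can exist. In particular it is not MDS (MDS requires d = n − k + 1 exactly).
Description: the claimed parameters are [19, 3, 18]_5; such a code would be impossible (violates the Singleton bound).


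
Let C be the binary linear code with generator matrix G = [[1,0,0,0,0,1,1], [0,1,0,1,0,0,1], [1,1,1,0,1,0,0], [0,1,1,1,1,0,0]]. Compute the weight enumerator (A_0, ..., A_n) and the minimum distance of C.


Weight distribution: A_0 = 1, A_2 = 2, A_3 = 5, A_4 = 5, A_5 = 2, A_7 = 1. Minimum distance d = 2.

Enumerate all 2^4 = 16 messages m ∈ F_2^4.
For each, compute codeword c = mG in F_2^7, then tally its weight.
  m = 0000 → c = 0000000, weight = 0.
  m = 1000 → c = 1000011, weight = 3.
  m = 0100 → c = 0101001, weight = 3.
  m = 1100 → c = 1101010, weight = 4.
  m = 0010 → c = 1110100, weight = 4.
  m = 1010 → c = 0110111, weight = 5.
  m = 0110 → c = 1011101, weight = 5.
  m = 1110 → c = 0011110, weight = 4.
  m = 0001 → c = 0111100, weight = 4.
  m = 1001 → c = 1111111, weight = 7.
  m = 0101 → c = 0010101, weight = 3.
  m = 1101 → c = 1010110, weight = 4.
  m = 0011 → c = 1001000, weight = 2.
  m = 1011 → c = 0001011, weight = 3.
  m = 0111 → c = 1100001, weight = 3.
  m = 1111 → c = 0100010, weight = 2.
Tally weights:
  weight 0: 1 codewords.
  weight 2: 2 codewords.
  weight 3: 5 codewords.
  weight 4: 5 codewords.
  weight 5: 2 codewords.
  weight 7: 1 codewords.
Minimum distance d = smallest w > 0 with A_w > 0 = 2.
Sanity: Σ A_w = 16 = 2^4 = 16 ✓.


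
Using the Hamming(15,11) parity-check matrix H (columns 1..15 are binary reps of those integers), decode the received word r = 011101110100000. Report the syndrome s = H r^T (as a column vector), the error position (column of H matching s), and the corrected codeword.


s = (0, 1, 1, 0)^T, error position = 6, corrected codeword c = 011100110100000

Compute s = H r^T mod 2 one row at a time:
  s_1 = 1 + 0 + 1 + 0 + 0 + 0 + 0 + 0 = 2 ≡ 0 (mod 2).
  s_2 = 1 + 0 + 1 + 1 + 0 + 0 + 0 + 0 = 3 ≡ 1 (mod 2).
  s_3 = 1 + 1 + 1 + 1 + 1 + 0 + 0 + 0 = 5 ≡ 1 (mod 2).
  s_4 = 0 + 1 + 0 + 1 + 0 + 0 + 0 + 0 = 2 ≡ 0 (mod 2).
s = (0, 1, 1, 0)^T — this equals column 6 of H (binary 0110), so error is at position 6.
Correct: flip bit 6 of r = 011101110100000 to get c = 011100110100000.


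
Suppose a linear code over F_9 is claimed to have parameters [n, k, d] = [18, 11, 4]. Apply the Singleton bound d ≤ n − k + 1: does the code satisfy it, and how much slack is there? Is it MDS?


Singleton RHS = n − k + 1 = 8, slack = 4, bound satisfied, not MDS.

Singleton bound: d ≤ n − k + 1.
Here n = 18, k = 11, so n − k + 1 = 8.
Given d = 4, check d ≤ 8: YES.
Slack = (n − k + 1) − d = 4.
The code is NOT MDS (slack = 4 > 0).
Description: the claimed parameters are [18, 11, 4]_9; such a code would be non-MDS.


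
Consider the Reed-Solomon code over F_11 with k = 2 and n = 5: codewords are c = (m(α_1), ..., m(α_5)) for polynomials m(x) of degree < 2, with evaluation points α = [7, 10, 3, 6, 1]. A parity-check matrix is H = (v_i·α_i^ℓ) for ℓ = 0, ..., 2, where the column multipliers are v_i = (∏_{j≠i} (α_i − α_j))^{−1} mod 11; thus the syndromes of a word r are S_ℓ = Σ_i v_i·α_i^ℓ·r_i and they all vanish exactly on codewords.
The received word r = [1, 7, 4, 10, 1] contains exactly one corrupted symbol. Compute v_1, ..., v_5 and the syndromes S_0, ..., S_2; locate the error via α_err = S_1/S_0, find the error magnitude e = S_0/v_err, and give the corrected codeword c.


S = (1, 1, 1), error at position 5, error magnitude e = 1, c = [1, 7, 4, 10, 0].

Step 1: column multipliers v_i = (∏_{j≠i}(α_i − α_j))^{−1} mod 11.
  i = 1 (α = 7): (7−10)(7−3)(7−6)(7−1) = (−3)·4·1·6 = −72 ≡ 5, so v_1 = 5^{−1} = 9 (mod 11).
  i = 2 (α = 10): (10−7)(10−3)(10−6)(10−1) = 3·7·4·9 = 756 ≡ 8, so v_2 = 8^{−1} = 7 (mod 11).
  i = 3 (α = 3): (3−7)(3−10)(3−6)(3−1) = (−4)·(−7)·(−3)·2 = −168 ≡ 8, so v_3 = 8^{−1} = 7 (mod 11).
  i = 4 (α = 6): (6−7)(6−10)(6−3)(6−1) = (−1)·(−4)·3·5 = 60 ≡ 5, so v_4 = 5^{−1} = 9 (mod 11).
  i = 5 (α = 1): (1−7)(1−10)(1−3)(1−6) = (−6)·(−9)·(−2)·(−5) = 540 ≡ 1, so v_5 = 1^{−1} = 1 (mod 11).
  v = [9, 7, 7, 9, 1].
Step 2: syndromes of r = [1, 7, 4, 10, 1] (all sums mod 11).
  S_0 = Σ v_i r_i = 9·1 + 7·7 + 7·4 + 9·10 + 1·1 = 177 ≡ 1.
  S_1 = Σ v_i α_i r_i = 9·7·1 + 7·10·7 + 7·3·4 + 9·6·10 + 1·1·1 = 1178 ≡ 1.
  α_i^2 mod 11 = [5, 1, 9, 3, 1].
  S_2 = Σ v_i α_i^2 r_i = 9·5·1 + 7·1·7 + 7·9·4 + 9·3·10 + 1·1·1 = 617 ≡ 1.
  S = (1, 1, 1) ≠ 0, so r is not a codeword (an error is present).
Step 3: locate the error. For a single error e at position i, S_ℓ = v_i·e·α_i^ℓ, so α_err = S_1/S_0.
  S_0^{−1} = 1^{−1} = 1 (mod 11), so α_err = 1·1 = 1 ≡ 1 = α_5. Error position i = 5.
  Consistency check: S_2/S_1 = 1·1 = 1 ≡ 1 = α_err ✓ (single-error assumption holds).
Step 4: error magnitude e = S_0/v_5 = S_0·∏_{j≠5}(α_5 − α_j) = 1·1 = 1 ≡ 1 (mod 11).
Step 5: correct position 5: c_5 = r_5 − e = 1 − 1 ≡ 0 (mod 11). Hence c = [1, 7, 4, 10, 0].
  Check: interpolating c through the α_i gives m(x) = 9 + 2·x (degree < 2) with m(α_i) = c_i for every i, so c is indeed a codeword.


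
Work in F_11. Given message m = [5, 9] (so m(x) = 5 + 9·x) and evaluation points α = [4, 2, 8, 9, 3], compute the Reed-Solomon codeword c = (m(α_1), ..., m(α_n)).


c = [8, 1, 0, 9, 10]

Message polynomial: m(x) = 5 + 9·x (mod 11).
For each evaluation point α_i, compute m(α_i) mod 11:
  α_1 = 4: Horner steps 9 → 8, so m(4) = 8.
  α_2 = 2: Horner steps 9 → 1, so m(2) = 1.
  α_3 = 8: Horner steps 9 → 0, so m(8) = 0.
  α_4 = 9: Horner steps 9 → 9, so m(9) = 9.
  α_5 = 3: Horner steps 9 → 10, so m(3) = 10.
Codeword c = [8, 1, 0, 9, 10] ∈ F_11^5.


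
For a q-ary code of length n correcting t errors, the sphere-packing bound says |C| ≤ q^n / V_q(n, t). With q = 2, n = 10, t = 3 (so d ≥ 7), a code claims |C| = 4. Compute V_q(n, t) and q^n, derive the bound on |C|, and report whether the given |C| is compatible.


V_q(n, t) = 176, q^n = 1024, Hamming bound = 5, |C| = 4 ≤ bound (satisfied).

Step 1: Compute V_q(n, t) = Σ_{j=0}^3 C(n, j) (q−1)^j.
  j = 0: C(10,0)·(1)^0 = 1·1 = 1.
  j = 1: C(10,1)·(1)^1 = 10·1 = 10.
  j = 2: C(10,2)·(1)^2 = 45·1 = 45.
  j = 3: C(10,3)·(1)^3 = 120·1 = 120.
  V_q(n, t) = 1 + 10 + 45 + 120 = 176.
Step 2: q^n = 2^10 = 1024.
Step 3: Hamming bound ⌊q^n / V_q(n,t)⌋ = ⌊1024/176⌋ = 5.
Step 4: Compare |C| = 4 to 5: satisfied.
The claimed |C| lies below the Hamming bound.


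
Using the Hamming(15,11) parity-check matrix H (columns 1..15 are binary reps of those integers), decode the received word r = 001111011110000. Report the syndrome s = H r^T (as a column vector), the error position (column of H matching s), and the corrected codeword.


s = (0, 1, 0, 0)^T, error position = 4, corrected codeword c = 001011011110000

Compute s = H r^T mod 2 one row at a time:
  s_1 = 1 + 1 + 1 + 1 + 0 + 0 + 0 + 0 = 4 ≡ 0 (mod 2).
  s_2 = 1 + 1 + 1 + 0 + 0 + 0 + 0 + 0 = 3 ≡ 1 (mod 2).
  s_3 = 0 + 1 + 1 + 0 + 1 + 1 + 0 + 0 = 4 ≡ 0 (mod 2).
  s_4 = 0 + 1 + 1 + 0 + 1 + 1 + 0 + 0 = 4 ≡ 0 (mod 2).
s = (0, 1, 0, 0)^T — this equals column 4 of H (binary 0100), so error is at position 4.
Correct: flip bit 4 of r = 001111011110000 to get c = 001011011110000.


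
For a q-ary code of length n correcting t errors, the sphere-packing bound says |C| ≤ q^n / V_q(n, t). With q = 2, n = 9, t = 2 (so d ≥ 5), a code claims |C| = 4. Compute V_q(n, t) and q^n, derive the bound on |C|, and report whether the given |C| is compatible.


V_q(n, t) = 46, q^n = 512, Hamming bound = 11, |C| = 4 ≤ bound (satisfied).

Step 1: Compute V_q(n, t) = Σ_{j=0}^2 C(n, j) (q−1)^j.
  j = 0: C(9,0)·(1)^0 = 1·1 = 1.
  j = 1: C(9,1)·(1)^1 = 9·1 = 9.
  j = 2: C(9,2)·(1)^2 = 36·1 = 36.
  V_q(n, t) = 1 + 9 + 36 = 46.
Step 2: q^n = 2^9 = 512.
Step 3: Hamming bound ⌊q^n / V_q(n,t)⌋ = ⌊512/46⌋ = 11.
Step 4: Compare |C| = 4 to 11: satisfied.
The claimed |C| lies below the Hamming bound.


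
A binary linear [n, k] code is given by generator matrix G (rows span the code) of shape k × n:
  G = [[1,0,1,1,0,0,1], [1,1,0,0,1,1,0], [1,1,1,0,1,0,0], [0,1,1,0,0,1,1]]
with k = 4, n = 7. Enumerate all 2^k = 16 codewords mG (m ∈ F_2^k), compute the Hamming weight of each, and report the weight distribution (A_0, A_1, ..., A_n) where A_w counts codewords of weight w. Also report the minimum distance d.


Weight distribution: A_0 = 1, A_2 = 3, A_4 = 11, A_6 = 1. Minimum distance d = 2.

Enumerate all 2^4 = 16 messages m ∈ F_2^4.
For each, compute codeword c = mG in F_2^7, then tally its weight.
  m = 0000 → c = 0000000, weight = 0.
  m = 1000 → c = 1011001, weight = 4.
  m = 0100 → c = 1100110, weight = 4.
  m = 1100 → c = 0111111, weight = 6.
  m = 0010 → c = 1110100, weight = 4.
  m = 1010 → c = 0101101, weight = 4.
  m = 0110 → c = 0010010, weight = 2.
  m = 1110 → c = 1001011, weight = 4.
  m = 0001 → c = 0110011, weight = 4.
  m = 1001 → c = 1101010, weight = 4.
  m = 0101 → c = 1010101, weight = 4.
  m = 1101 → c = 0001100, weight = 2.
  m = 0011 → c = 1000111, weight = 4.
  m = 1011 → c = 0011110, weight = 4.
  m = 0111 → c = 0100001, weight = 2.
  m = 1111 → c = 1111000, weight = 4.
Tally weights:
  weight 0: 1 codewords.
  weight 2: 3 codewords.
  weight 4: 11 codewords.
  weight 6: 1 codewords.
Minimum distance d = smallest w > 0 with A_w > 0 = 2.
Sanity: Σ A_w = 16 = 2^4 = 16 ✓.


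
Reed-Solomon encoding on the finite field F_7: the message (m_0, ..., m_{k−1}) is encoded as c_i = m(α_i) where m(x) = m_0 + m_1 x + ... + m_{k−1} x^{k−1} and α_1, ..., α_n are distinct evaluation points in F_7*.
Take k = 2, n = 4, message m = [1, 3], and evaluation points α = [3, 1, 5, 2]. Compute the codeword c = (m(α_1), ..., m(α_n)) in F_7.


c = [3, 4, 2, 0]

Message polynomial: m(x) = 1 + 3·x (mod 7).
For each evaluation point α_i, compute m(α_i) mod 7:
  α_1 = 3: Horner steps 3 → 3, so m(3) = 3.
  α_2 = 1: Horner steps 3 → 4, so m(1) = 4.
  α_3 = 5: Horner steps 3 → 2, so m(5) = 2.
  α_4 = 2: Horner steps 3 → 0, so m(2) = 0.
Codeword c = [3, 4, 2, 0] ∈ F_7^4.


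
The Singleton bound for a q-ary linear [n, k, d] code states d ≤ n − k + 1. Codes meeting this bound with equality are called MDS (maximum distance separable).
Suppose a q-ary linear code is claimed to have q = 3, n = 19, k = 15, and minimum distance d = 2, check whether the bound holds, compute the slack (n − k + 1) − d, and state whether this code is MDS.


Singleton RHS = n − k + 1 = 5, slack = 3, bound satisfied, not MDS.

Singleton bound: d ≤ n − k + 1.
Here n = 19, k = 15, so n − k + 1 = 5.
Given d = 2, check d ≤ 5: YES.
Slack = (n − k + 1) − d = 3.
The code is NOT MDS (slack = 3 > 0).
Description: the claimed parameters are [19, 15, 2]_3; such a code would be non-MDS.


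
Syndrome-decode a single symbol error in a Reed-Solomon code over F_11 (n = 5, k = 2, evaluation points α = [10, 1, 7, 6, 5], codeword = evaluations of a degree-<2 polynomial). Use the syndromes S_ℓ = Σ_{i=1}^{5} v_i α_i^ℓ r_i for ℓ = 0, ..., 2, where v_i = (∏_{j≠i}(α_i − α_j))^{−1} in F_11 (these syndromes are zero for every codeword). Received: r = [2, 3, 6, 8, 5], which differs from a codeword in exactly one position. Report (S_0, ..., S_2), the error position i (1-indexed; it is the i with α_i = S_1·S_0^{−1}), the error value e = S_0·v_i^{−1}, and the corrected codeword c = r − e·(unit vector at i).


S = (7, 9, 10), error at position 4, error magnitude e = 8, c = [2, 3, 6, 0, 5].

Step 1: column multipliers v_i = (∏_{j≠i}(α_i − α_j))^{−1} mod 11.
  i = 1 (α = 10): (10−1)(10−7)(10−6)(10−5) = 9·3·4·5 = 540 ≡ 1, so v_1 = 1^{−1} = 1 (mod 11).
  i = 2 (α = 1): (1−10)(1−7)(1−6)(1−5) = (−9)·(−6)·(−5)·(−4) = 1080 ≡ 2, so v_2 = 2^{−1} = 6 (mod 11).
  i = 3 (α = 7): (7−10)(7−1)(7−6)(7−5) = (−3)·6·1·2 = −36 ≡ 8, so v_3 = 8^{−1} = 7 (mod 11).
  i = 4 (α = 6): (6−10)(6−1)(6−7)(6−5) = (−4)·5·(−1)·1 = 20 ≡ 9, so v_4 = 9^{−1} = 5 (mod 11).
  i = 5 (α = 5): (5−10)(5−1)(5−7)(5−6) = (−5)·4·(−2)·(−1) = −40 ≡ 4, so v_5 = 4^{−1} = 3 (mod 11).
  v = [1, 6, 7, 5, 3].
Step 2: syndromes of r = [2, 3, 6, 8, 5] (all sums mod 11).
  S_0 = Σ v_i r_i = 1·2 + 6·3 + 7·6 + 5·8 + 3·5 = 117 ≡ 7.
  S_1 = Σ v_i α_i r_i = 1·10·2 + 6·1·3 + 7·7·6 + 5·6·8 + 3·5·5 = 647 ≡ 9.
  α_i^2 mod 11 = [1, 1, 5, 3, 3].
  S_2 = Σ v_i α_i^2 r_i = 1·1·2 + 6·1·3 + 7·5·6 + 5·3·8 + 3·3·5 = 395 ≡ 10.
  S = (7, 9, 10) ≠ 0, so r is not a codeword (an error is present).
Step 3: locate the error. For a single error e at position i, S_ℓ = v_i·e·α_i^ℓ, so α_err = S_1/S_0.
  S_0^{−1} = 7^{−1} = 8 (mod 11), so α_err = 9·8 = 72 ≡ 6 = α_4. Error position i = 4.
  Consistency check: S_2/S_1 = 10·5 = 50 ≡ 6 = α_err ✓ (single-error assumption holds).
Step 4: error magnitude e = S_0/v_4 = S_0·∏_{j≠4}(α_4 − α_j) = 7·9 = 63 ≡ 8 (mod 11).
Step 5: correct position 4: c_4 = r_4 − e = 8 − 8 ≡ 0 (mod 11). Hence c = [2, 3, 6, 0, 5].
  Check: interpolating c through the α_i gives m(x) = 8 + 6·x (degree < 2) with m(α_i) = c_i for every i, so c is indeed a codeword.


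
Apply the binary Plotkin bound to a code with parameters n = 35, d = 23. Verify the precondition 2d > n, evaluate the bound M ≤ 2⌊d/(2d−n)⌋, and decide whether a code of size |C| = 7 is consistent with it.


Plotkin bound M ≤ 4; given |C| = 7 > bound (violated).

Check applicability: 2d = 46, n = 35.
2d − n = 11 > 0, so Plotkin applies.
Compute d/(2d−n) = 23/11 ≈ 2.0909.
⌊d/(2d−n)⌋ = 2.
Plotkin bound: M ≤ 2·2 = 4.
Given |C| = 7, check: VIOLATED.
This |C| is above the Plotkin bound, so no binary code with n = 35, d = 23 and 7 codewords exists.


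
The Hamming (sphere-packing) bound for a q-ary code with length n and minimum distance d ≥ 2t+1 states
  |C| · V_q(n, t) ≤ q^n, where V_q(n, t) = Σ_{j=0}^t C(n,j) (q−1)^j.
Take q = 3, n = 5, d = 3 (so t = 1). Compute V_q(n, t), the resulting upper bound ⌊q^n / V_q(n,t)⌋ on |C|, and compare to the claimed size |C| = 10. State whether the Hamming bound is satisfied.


V_q(n, t) = 11, q^n = 243, Hamming bound = 22, |C| = 10 ≤ bound (satisfied).

Step 1: Compute V_q(n, t) = Σ_{j=0}^1 C(n, j) (q−1)^j.
  j = 0: C(5,0)·(2)^0 = 1·1 = 1.
  j = 1: C(5,1)·(2)^1 = 5·2 = 10.
  V_q(n, t) = 1 + 10 = 11.
Step 2: q^n = 3^5 = 243.
Step 3: Hamming bound ⌊q^n / V_q(n,t)⌋ = ⌊243/11⌋ = 22.
Step 4: Compare |C| = 10 to 22: satisfied.
The claimed |C| lies below the Hamming bound.


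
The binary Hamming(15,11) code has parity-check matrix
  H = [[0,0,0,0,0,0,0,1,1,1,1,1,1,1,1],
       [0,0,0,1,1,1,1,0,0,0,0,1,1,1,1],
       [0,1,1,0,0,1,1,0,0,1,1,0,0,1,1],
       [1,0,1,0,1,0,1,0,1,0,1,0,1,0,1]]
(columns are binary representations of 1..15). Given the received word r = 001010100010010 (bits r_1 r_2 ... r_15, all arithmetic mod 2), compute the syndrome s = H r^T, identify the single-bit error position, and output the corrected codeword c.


s = (0, 1, 0, 0)^T, error position = 4, corrected codeword c = 001110100010010

Compute s = H r^T mod 2 one row at a time:
  s_1 = 0 + 0 + 0 + 1 + 0 + 0 + 1 + 0 = 2 ≡ 0 (mod 2).
  s_2 = 0 + 1 + 0 + 1 + 0 + 0 + 1 + 0 = 3 ≡ 1 (mod 2).
  s_3 = 0 + 1 + 0 + 1 + 0 + 1 + 1 + 0 = 4 ≡ 0 (mod 2).
  s_4 = 0 + 1 + 1 + 1 + 0 + 1 + 0 + 0 = 4 ≡ 0 (mod 2).
s = (0, 1, 0, 0)^T — this equals column 4 of H (binary 0100), so error is at position 4.
Correct: flip bit 4 of r = 001010100010010 to get c = 001110100010010.


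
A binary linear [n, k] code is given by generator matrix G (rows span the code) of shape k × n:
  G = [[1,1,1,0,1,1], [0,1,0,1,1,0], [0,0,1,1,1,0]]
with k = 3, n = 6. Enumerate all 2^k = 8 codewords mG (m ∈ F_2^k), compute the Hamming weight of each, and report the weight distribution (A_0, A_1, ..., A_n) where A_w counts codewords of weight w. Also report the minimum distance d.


Weight distribution: A_0 = 1, A_2 = 1, A_3 = 3, A_4 = 2, A_5 = 1. Minimum distance d = 2.

Enumerate all 2^3 = 8 messages m ∈ F_2^3.
For each, compute codeword c = mG in F_2^6, then tally its weight.
  m = 000 → c = 000000, weight = 0.
  m = 100 → c = 111011, weight = 5.
  m = 010 → c = 010110, weight = 3.
  m = 110 → c = 101101, weight = 4.
  m = 001 → c = 001110, weight = 3.
  m = 101 → c = 110101, weight = 4.
  m = 011 → c = 011000, weight = 2.
  m = 111 → c = 100011, weight = 3.
Tally weights:
  weight 0: 1 codewords.
  weight 2: 1 codewords.
  weight 3: 3 codewords.
  weight 4: 2 codewords.
  weight 5: 1 codewords.
Minimum distance d = smallest w > 0 with A_w > 0 = 2.
Sanity: Σ A_w = 8 = 2^3 = 8 ✓.


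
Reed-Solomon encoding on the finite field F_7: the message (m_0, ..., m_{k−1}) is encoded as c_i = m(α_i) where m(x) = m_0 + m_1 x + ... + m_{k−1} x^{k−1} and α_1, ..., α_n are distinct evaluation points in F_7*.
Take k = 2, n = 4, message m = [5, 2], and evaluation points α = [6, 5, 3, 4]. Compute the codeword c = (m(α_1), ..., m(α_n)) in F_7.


c = [3, 1, 4, 6]

Message polynomial: m(x) = 5 + 2·x (mod 7).
For each evaluation point α_i, compute m(α_i) mod 7:
  α_1 = 6: Horner steps 2 → 3, so m(6) = 3.
  α_2 = 5: Horner steps 2 → 1, so m(5) = 1.
  α_3 = 3: Horner steps 2 → 4, so m(3) = 4.
  α_4 = 4: Horner steps 2 → 6, so m(4) = 6.
Codeword c = [3, 1, 4, 6] ∈ F_7^4.


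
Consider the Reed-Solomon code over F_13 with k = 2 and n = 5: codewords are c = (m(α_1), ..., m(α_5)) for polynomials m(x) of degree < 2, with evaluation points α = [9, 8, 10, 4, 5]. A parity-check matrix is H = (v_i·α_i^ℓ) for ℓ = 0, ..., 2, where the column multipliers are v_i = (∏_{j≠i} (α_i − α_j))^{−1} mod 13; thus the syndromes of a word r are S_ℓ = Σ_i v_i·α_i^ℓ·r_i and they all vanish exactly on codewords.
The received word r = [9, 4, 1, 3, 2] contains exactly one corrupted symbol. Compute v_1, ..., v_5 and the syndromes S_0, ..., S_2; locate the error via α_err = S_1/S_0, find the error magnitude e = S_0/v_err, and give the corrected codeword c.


S = (2, 8, 6), error at position 4, error magnitude e = 6, c = [9, 4, 1, 10, 2].

Step 1: column multipliers v_i = (∏_{j≠i}(α_i − α_j))^{−1} mod 13.
  i = 1 (α = 9): (9−8)(9−10)(9−4)(9−5) = 1·(−1)·5·4 = −20 ≡ 6, so v_1 = 6^{−1} = 11 (mod 13).
  i = 2 (α = 8): (8−9)(8−10)(8−4)(8−5) = (−1)·(−2)·4·3 = 24 ≡ 11, so v_2 = 11^{−1} = 6 (mod 13).
  i = 3 (α = 10): (10−9)(10−8)(10−4)(10−5) = 1·2·6·5 = 60 ≡ 8, so v_3 = 8^{−1} = 5 (mod 13).
  i = 4 (α = 4): (4−9)(4−8)(4−10)(4−5) = (−5)·(−4)·(−6)·(−1) = 120 ≡ 3, so v_4 = 3^{−1} = 9 (mod 13).
  i = 5 (α = 5): (5−9)(5−8)(5−10)(5−4) = (−4)·(−3)·(−5)·1 = −60 ≡ 5, so v_5 = 5^{−1} = 8 (mod 13).
  v = [11, 6, 5, 9, 8].
Step 2: syndromes of r = [9, 4, 1, 3, 2] (all sums mod 13).
  S_0 = Σ v_i r_i = 11·9 + 6·4 + 5·1 + 9·3 + 8·2 = 171 ≡ 2.
  S_1 = Σ v_i α_i r_i = 11·9·9 + 6·8·4 + 5·10·1 + 9·4·3 + 8·5·2 = 1321 ≡ 8.
  α_i^2 mod 13 = [3, 12, 9, 3, 12].
  S_2 = Σ v_i α_i^2 r_i = 11·3·9 + 6·12·4 + 5·9·1 + 9·3·3 + 8·12·2 = 903 ≡ 6.
  S = (2, 8, 6) ≠ 0, so r is not a codeword (an error is present).
Step 3: locate the error. For a single error e at position i, S_ℓ = v_i·e·α_i^ℓ, so α_err = S_1/S_0.
  S_0^{−1} = 2^{−1} = 7 (mod 13), so α_err = 8·7 = 56 ≡ 4 = α_4. Error position i = 4.
  Consistency check: S_2/S_1 = 6·5 = 30 ≡ 4 = α_err ✓ (single-error assumption holds).
Step 4: error magnitude e = S_0/v_4 = S_0·∏_{j≠4}(α_4 − α_j) = 2·3 = 6 ≡ 6 (mod 13).
Step 5: correct position 4: c_4 = r_4 − e = 3 − 6 ≡ 10 (mod 13). Hence c = [9, 4, 1, 10, 2].
  Check: interpolating c through the α_i gives m(x) = 3 + 5·x (degree < 2) with m(α_i) = c_i for every i, so c is indeed a codeword.


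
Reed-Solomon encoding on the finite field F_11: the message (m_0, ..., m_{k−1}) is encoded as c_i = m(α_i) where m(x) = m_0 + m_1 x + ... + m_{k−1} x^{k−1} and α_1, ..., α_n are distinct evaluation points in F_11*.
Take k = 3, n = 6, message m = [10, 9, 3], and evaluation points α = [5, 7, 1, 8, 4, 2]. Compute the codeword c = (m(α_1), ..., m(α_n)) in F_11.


c = [9, 0, 0, 10, 6, 7]

Message polynomial: m(x) = 10 + 9·x + 3·x^2 (mod 11).
For each evaluation point α_i, compute m(α_i) mod 11:
  α_1 = 5: Horner steps 3 → 2 → 9, so m(5) = 9.
  α_2 = 7: Horner steps 3 → 8 → 0, so m(7) = 0.
  α_3 = 1: Horner steps 3 → 1 → 0, so m(1) = 0.
  α_4 = 8: Horner steps 3 → 0 → 10, so m(8) = 10.
  α_5 = 4: Horner steps 3 → 10 → 6, so m(4) = 6.
  α_6 = 2: Horner steps 3 → 4 → 7, so m(2) = 7.
Codeword c = [9, 0, 0, 10, 6, 7] ∈ F_11^6.


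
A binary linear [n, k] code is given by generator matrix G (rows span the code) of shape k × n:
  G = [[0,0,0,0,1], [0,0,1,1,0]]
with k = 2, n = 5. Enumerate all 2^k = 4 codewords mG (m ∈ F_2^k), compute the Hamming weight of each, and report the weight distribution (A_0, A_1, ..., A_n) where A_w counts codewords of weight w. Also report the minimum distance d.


Weight distribution: A_0 = 1, A_1 = 1, A_2 = 1, A_3 = 1. Minimum distance d = 1.

Enumerate all 2^2 = 4 messages m ∈ F_2^2.
For each, compute codeword c = mG in F_2^5, then tally its weight.
  m = 00 → c = 00000, weight = 0.
  m = 10 → c = 00001, weight = 1.
  m = 01 → c = 00110, weight = 2.
  m = 11 → c = 00111, weight = 3.
Tally weights:
  weight 0: 1 codewords.
  weight 1: 1 codewords.
  weight 2: 1 codewords.
  weight 3: 1 codewords.
Minimum distance d = smallest w > 0 with A_w > 0 = 1.
Sanity: Σ A_w = 4 = 2^2 = 4 ✓.
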